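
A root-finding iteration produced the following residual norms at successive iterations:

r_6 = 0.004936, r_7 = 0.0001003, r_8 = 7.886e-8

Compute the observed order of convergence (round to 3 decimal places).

p ≈ ln(r_8/r_7) / ln(r_7/r_6)
  = ln(7.886e-8/0.0001003) / ln(0.0001003/0.004936)
  = ln(0.000786241) / ln(0.0203201)
  = -7.148247 / -3.896145 ≈ 1.834697

1.835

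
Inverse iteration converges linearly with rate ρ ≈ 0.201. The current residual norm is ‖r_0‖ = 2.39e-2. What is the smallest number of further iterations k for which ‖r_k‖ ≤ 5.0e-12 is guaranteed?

14

After k steps, ‖r_k‖ ≈ 2.39e-2·0.201^k.
Need 0.201^k ≤ 5.0e-12/2.39e-2 = 2.09205e-10.
k ≥ ln(2.09205e-10)/ln(0.201) = -22.2877/-1.60445 = 13.891.
Smallest integer k = 14.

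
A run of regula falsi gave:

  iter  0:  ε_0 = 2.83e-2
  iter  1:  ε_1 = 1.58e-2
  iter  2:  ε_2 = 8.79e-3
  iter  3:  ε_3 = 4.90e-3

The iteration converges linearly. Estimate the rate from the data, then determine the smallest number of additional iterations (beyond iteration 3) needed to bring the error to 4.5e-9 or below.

Rate ρ ≈ ε_3/ε_2 = 4.90e-3/8.79e-3 = 0.5575.
After j more steps, ε_{3+j} ≈ 4.90e-3·ρ^j; need ρ^j ≤ 4.5e-9/4.90e-3 = 9.18367e-07.
j ≥ ln(9.18367e-07)/ln(0.5575) = -13.9007/-0.58429 = 23.791.
So 24 more iterations are needed.

24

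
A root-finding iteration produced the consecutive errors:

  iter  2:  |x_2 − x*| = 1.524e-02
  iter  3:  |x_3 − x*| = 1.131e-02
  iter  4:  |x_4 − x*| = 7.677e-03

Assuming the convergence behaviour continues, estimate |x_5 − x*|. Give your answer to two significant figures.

4.6e-3

First estimate the order: p ≈ ln(|x_4 − x*|/|x_3 − x*|) / ln(|x_3 − x*|/|x_2 − x*|) = ln(7.677e-03/1.131e-02)/ln(1.131e-02/1.524e-02) = ln(0.67878)/ln(0.742126) ≈ 1.2992.
Then |x_5 − x*| ≈ |x_4 − x*|·(|x_4 − x*|/|x_3 − x*|)^p = 7.677e-03·(0.67878)^1.2992 = 7.677e-03·0.604481 ≈ 0.004641.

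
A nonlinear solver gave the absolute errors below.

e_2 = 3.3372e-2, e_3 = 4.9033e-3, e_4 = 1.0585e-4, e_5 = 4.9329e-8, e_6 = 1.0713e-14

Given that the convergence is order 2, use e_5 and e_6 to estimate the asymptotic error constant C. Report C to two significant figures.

C ≈ e_6 / e_5^2
  = 1.0713e-14 / (4.9329e-8)^2
  = 1.0713e-14 / 2.43335e-15 ≈ 4.4026

4.4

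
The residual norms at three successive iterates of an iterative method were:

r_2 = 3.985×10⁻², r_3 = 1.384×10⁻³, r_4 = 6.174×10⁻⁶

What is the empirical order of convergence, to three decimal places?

1.611

p ≈ ln(r_4/r_3) / ln(r_3/r_2)
  = ln(6.174×10⁻⁶/1.384×10⁻³) / ln(1.384×10⁻³/3.985×10⁻²)
  = ln(0.00446098) / ln(0.0347302)
  = -5.412387 / -3.360146 ≈ 1.610759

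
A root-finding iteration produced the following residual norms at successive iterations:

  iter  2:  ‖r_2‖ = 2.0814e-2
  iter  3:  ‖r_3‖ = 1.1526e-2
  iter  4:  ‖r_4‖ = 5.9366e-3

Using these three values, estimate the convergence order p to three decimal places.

1.123

p ≈ ln(‖r_4‖/‖r_3‖) / ln(‖r_3‖/‖r_2‖)
  = ln(5.9366e-3/1.1526e-2) / ln(1.1526e-2/2.0814e-2)
  = ln(0.515062) / ln(0.553762)
  = -0.663468 / -0.591020 ≈ 1.122581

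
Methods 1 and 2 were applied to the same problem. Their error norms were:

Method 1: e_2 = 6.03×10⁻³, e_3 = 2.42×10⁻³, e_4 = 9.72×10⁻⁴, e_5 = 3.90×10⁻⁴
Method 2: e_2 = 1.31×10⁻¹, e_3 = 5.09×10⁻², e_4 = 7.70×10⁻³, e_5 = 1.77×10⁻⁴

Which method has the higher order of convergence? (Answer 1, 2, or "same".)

Method 1: p ≈ ln(3.90×10⁻⁴/9.72×10⁻⁴)/ln(9.72×10⁻⁴/2.42×10⁻³) ≈ 1.00.
Method 2: p ≈ ln(1.77×10⁻⁴/7.70×10⁻³)/ln(7.70×10⁻³/5.09×10⁻²) ≈ 2.00.
Method 2 has the higher order (≈2.0 vs ≈1.0).

2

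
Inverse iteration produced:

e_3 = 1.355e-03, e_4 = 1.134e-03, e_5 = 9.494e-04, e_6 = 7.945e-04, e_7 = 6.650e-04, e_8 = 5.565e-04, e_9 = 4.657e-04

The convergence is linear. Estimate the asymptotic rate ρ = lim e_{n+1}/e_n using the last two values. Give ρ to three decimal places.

0.837

ρ ≈ e_9/e_8 = 4.657e-04/5.565e-04 = 0.83684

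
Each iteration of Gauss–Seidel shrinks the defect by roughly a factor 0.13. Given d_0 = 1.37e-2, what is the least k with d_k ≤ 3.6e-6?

5

After k steps, d_k ≈ 1.37e-2·0.13^k.
Need 0.13^k ≤ 3.6e-6/1.37e-2 = 0.000262774.
k ≥ ln(0.000262774)/ln(0.13) = -8.2442/-2.04022 = 4.041.
Smallest integer k = 5.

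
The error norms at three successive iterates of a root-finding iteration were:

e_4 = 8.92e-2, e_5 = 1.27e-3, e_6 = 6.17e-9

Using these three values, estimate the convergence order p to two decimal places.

2.88

p ≈ ln(e_6/e_5) / ln(e_5/e_4)
  = ln(6.17e-9/1.27e-3) / ln(1.27e-3/8.92e-2)
  = ln(4.85827e-06) / ln(0.0142377)
  = -12.23483 / -4.25186 ≈ 2.87752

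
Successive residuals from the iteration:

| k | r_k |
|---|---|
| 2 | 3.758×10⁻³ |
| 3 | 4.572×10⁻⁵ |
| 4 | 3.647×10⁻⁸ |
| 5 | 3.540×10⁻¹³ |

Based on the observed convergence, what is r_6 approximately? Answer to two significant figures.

2.7e-21

First estimate the order: p ≈ ln(r_5/r_4) / ln(r_4/r_3) = ln(3.540×10⁻¹³/3.647×10⁻⁸)/ln(3.647×10⁻⁸/4.572×10⁻⁵) = ln(9.70661e-06)/ln(0.000797682) ≈ 1.6180.
Then r_6 ≈ r_5·(r_5/r_4)^p = 3.540×10⁻¹³·(9.70661e-06)^1.6180 = 3.540×10⁻¹³·7.74596e-09 ≈ 2.742e-21.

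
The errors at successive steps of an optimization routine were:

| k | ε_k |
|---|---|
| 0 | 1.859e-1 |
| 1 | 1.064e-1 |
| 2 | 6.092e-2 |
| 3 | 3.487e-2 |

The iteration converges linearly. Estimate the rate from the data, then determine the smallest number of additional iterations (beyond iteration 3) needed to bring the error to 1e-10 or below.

Rate ρ ≈ ε_3/ε_2 = 3.487e-2/6.092e-2 = 0.5724.
After j more steps, ε_{3+j} ≈ 3.487e-2·ρ^j; need ρ^j ≤ 1e-10/3.487e-2 = 2.86779e-09.
j ≥ ln(2.86779e-09)/ln(0.5724) = -19.6697/-0.55792 = 35.255.
So 36 more iterations are needed.

36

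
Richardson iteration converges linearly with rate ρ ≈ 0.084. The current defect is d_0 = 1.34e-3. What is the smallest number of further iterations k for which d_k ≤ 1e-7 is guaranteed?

After k steps, d_k ≈ 1.34e-3·0.084^k.
Need 0.084^k ≤ 1e-7/1.34e-3 = 7.46269e-05.
k ≥ ln(7.46269e-05)/ln(0.084) = -9.5030/-2.47694 = 3.837.
Smallest integer k = 4.

4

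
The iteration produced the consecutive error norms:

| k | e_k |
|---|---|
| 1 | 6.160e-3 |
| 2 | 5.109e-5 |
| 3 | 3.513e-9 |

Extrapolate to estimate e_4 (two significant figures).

First estimate the order: p ≈ ln(e_3/e_2) / ln(e_2/e_1) = ln(3.513e-9/5.109e-5)/ln(5.109e-5/6.160e-3) = ln(6.8761e-05)/ln(0.00829383) ≈ 2.0001.
Then e_4 ≈ e_3·(e_3/e_2)^p = 3.513e-9·(6.8761e-05)^2.0001 = 3.513e-9·4.72355e-09 ≈ 1.659e-17.

1.7e-17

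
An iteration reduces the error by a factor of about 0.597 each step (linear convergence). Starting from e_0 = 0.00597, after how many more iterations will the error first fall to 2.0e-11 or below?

38

After k steps, e_k ≈ 0.00597·0.597^k.
Need 0.597^k ≤ 2.0e-11/0.00597 = 3.35008e-09.
k ≥ ln(3.35008e-09)/ln(0.597) = -19.5143/-0.51584 = 37.830.
Smallest integer k = 38.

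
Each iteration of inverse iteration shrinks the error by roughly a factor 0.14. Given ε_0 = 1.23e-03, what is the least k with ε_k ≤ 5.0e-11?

9

After k steps, ε_k ≈ 1.23e-03·0.14^k.
Need 0.14^k ≤ 5.0e-11/1.23e-03 = 4.06504e-08.
k ≥ ln(4.06504e-08)/ln(0.14) = -17.0183/-1.96611 = 8.656.
Smallest integer k = 9.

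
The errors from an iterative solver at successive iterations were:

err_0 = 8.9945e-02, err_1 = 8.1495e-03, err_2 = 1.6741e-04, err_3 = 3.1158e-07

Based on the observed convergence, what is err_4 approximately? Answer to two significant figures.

First estimate the order: p ≈ ln(err_3/err_2) / ln(err_2/err_1) = ln(3.1158e-07/1.6741e-04)/ln(1.6741e-04/8.1495e-03) = ln(0.00186118)/ln(0.0205424) ≈ 1.6180.
Then err_4 ≈ err_3·(err_3/err_2)^p = 3.1158e-07·(0.00186118)^1.6180 = 3.1158e-07·3.824e-05 ≈ 1.191e-11.

1.2e-11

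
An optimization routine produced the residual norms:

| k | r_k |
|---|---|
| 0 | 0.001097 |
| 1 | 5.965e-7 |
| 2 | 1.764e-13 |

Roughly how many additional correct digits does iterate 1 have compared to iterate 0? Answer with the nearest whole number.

Digits gained ≈ log₁₀(r_0/r_1) = log₁₀(0.001097/5.965e-7) = log₁₀(1839.06) ≈ 3.265.

3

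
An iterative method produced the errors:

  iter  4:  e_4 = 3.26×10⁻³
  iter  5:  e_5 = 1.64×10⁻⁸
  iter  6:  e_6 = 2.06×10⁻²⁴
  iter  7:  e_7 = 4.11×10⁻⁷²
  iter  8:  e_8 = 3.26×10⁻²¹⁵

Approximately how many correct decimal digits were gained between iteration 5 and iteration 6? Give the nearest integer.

Digits gained ≈ log₁₀(e_5/e_6) = log₁₀(1.64×10⁻⁸/2.06×10⁻²⁴) = log₁₀(7.96117e+15) ≈ 15.901.

16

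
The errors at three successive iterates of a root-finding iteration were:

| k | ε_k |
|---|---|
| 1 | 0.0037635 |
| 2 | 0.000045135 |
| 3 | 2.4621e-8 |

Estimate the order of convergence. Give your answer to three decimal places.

p ≈ ln(ε_3/ε_2) / ln(ε_2/ε_1)
  = ln(2.4621e-8/0.000045135) / ln(0.000045135/0.0037635)
  = ln(0.000545497) / ln(0.0119928)
  = -7.513813 / -4.423449 ≈ 1.698632

1.699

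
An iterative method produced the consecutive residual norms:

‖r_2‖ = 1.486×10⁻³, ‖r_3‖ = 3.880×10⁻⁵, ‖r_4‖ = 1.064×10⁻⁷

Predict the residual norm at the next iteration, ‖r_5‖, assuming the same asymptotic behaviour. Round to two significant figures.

7.6e-12

First estimate the order: p ≈ ln(‖r_4‖/‖r_3‖) / ln(‖r_3‖/‖r_2‖) = ln(1.064×10⁻⁷/3.880×10⁻⁵)/ln(3.880×10⁻⁵/1.486×10⁻³) = ln(0.00274227)/ln(0.0261104) ≈ 1.6182.
Then ‖r_5‖ ≈ ‖r_4‖·(‖r_4‖/‖r_3‖)^p = 1.064×10⁻⁷·(0.00274227)^1.6182 = 1.064×10⁻⁷·7.15072e-05 ≈ 7.608e-12.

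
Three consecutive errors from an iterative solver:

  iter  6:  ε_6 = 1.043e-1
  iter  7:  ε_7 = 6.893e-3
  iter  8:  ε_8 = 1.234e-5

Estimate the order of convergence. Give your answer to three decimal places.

2.328

p ≈ ln(ε_8/ε_7) / ln(ε_7/ε_6)
  = ln(1.234e-5/6.893e-3) / ln(6.893e-3/1.043e-1)
  = ln(0.00179022) / ln(0.0660882)
  = -6.325417 / -2.716765 ≈ 2.328290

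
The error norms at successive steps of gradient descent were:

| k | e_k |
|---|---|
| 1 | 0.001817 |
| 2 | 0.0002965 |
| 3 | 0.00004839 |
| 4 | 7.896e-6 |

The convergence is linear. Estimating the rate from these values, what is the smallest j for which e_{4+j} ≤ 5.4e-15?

Rate ρ ≈ e_4/e_3 = 7.896e-6/0.00004839 = 0.1632.
After j more steps, e_{4+j} ≈ 7.896e-6·ρ^j; need ρ^j ≤ 5.4e-15/7.896e-6 = 6.83891e-10.
j ≥ ln(6.83891e-10)/ln(0.1632) = -21.1032/-1.81278 = 11.641.
So 12 more iterations are needed.

12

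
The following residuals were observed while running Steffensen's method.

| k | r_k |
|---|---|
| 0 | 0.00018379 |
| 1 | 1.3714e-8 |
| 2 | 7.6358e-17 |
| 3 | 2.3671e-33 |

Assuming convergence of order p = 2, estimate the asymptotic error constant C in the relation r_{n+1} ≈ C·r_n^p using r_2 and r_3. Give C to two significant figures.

0.41

C ≈ r_3 / r_2^2
  = 2.3671e-33 / (7.6358e-17)^2
  = 2.3671e-33 / 5.83054e-33 ≈ 0.40598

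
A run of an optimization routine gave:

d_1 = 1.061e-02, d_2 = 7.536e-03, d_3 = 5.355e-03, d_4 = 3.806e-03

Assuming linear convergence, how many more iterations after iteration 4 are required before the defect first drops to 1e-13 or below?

Rate ρ ≈ d_4/d_3 = 3.806e-03/5.355e-03 = 0.7107.
After j more steps, d_{4+j} ≈ 3.806e-03·ρ^j; need ρ^j ≤ 1e-13/3.806e-03 = 2.62743e-11.
j ≥ ln(2.62743e-11)/ln(0.7107) = -24.3624/-0.34150 = 71.339.
So 72 more iterations are needed.

72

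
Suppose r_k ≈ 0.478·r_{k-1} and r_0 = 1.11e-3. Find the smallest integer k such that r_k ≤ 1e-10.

22

After k steps, r_k ≈ 1.11e-3·0.478^k.
Need 0.478^k ≤ 1e-10/1.11e-3 = 9.00901e-08.
k ≥ ln(9.00901e-08)/ln(0.478) = -16.2225/-0.73814 = 21.978.
Smallest integer k = 22.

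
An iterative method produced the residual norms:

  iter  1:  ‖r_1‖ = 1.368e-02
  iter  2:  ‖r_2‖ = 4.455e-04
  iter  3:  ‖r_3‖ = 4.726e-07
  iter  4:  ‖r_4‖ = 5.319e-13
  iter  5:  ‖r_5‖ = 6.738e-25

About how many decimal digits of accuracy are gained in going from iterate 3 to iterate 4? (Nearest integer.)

Digits gained ≈ log₁₀(‖r_3‖/‖r_4‖) = log₁₀(4.726e-07/5.319e-13) = log₁₀(888513) ≈ 5.949.

6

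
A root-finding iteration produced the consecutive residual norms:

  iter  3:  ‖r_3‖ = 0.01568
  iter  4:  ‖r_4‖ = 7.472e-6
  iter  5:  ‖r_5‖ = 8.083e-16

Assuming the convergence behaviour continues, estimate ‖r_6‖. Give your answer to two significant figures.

1.0e-45

First estimate the order: p ≈ ln(‖r_5‖/‖r_4‖) / ln(‖r_4‖/‖r_3‖) = ln(8.083e-16/7.472e-6)/ln(7.472e-6/0.01568) = ln(1.08177e-10)/ln(0.000476531) ≈ 3.0000.
Then ‖r_6‖ ≈ ‖r_5‖·(‖r_5‖/‖r_4‖)^p = 8.083e-16·(1.08177e-10)^3.0000 = 8.083e-16·1.26592e-30 ≈ 1.023e-45.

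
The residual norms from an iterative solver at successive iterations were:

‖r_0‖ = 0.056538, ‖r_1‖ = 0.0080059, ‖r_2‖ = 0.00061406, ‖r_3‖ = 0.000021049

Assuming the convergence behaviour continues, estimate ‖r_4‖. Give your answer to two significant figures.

2.5e-7

First estimate the order: p ≈ ln(‖r_3‖/‖r_2‖) / ln(‖r_2‖/‖r_1‖) = ln(0.000021049/0.00061406)/ln(0.00061406/0.0080059) = ln(0.0342784)/ln(0.0767009) ≈ 1.3136.
Then ‖r_4‖ ≈ ‖r_3‖·(‖r_3‖/‖r_2‖)^p = 0.000021049·(0.0342784)^1.3136 = 0.000021049·0.0119015 ≈ 2.505e-07.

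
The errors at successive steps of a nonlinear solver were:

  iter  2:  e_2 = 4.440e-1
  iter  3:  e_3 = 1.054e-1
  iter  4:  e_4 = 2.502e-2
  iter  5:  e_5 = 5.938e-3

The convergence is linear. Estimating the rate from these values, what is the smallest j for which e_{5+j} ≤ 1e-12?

16

Rate ρ ≈ e_5/e_4 = 5.938e-3/2.502e-2 = 0.2373.
After j more steps, e_{5+j} ≈ 5.938e-3·ρ^j; need ρ^j ≤ 1e-12/5.938e-3 = 1.68407e-10.
j ≥ ln(1.68407e-10)/ln(0.2373) = -22.5046/-1.43843 = 15.645.
So 16 more iterations are needed.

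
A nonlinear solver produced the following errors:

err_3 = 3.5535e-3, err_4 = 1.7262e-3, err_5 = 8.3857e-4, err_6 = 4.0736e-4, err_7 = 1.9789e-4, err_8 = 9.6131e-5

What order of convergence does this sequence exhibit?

1

Consecutive ratios: err_8/err_7 = 9.6131e-5/1.9789e-4 = 0.48578, err_7/err_6 = 1.9789e-4/4.0736e-4 = 0.485787.
p ≈ ln(0.48578)/ln(0.485787) = -0.7220/-0.7220 ≈ 1.00.
So the convergence is linear (order 1).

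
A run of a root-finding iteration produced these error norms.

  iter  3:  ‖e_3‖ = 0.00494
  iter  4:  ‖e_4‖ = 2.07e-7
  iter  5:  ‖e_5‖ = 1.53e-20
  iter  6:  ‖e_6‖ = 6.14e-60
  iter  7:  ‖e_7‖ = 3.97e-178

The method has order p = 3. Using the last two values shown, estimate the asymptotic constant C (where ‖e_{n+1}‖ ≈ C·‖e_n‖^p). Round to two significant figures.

C ≈ ‖e_7‖ / ‖e_6‖^3
  = 3.97e-178 / (6.14e-60)^3
  = 3.97e-178 / 2.31476e-178 ≈ 1.7151

1.7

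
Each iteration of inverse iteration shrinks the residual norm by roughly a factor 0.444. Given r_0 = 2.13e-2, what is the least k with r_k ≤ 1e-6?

After k steps, r_k ≈ 2.13e-2·0.444^k.
Need 0.444^k ≤ 1e-6/2.13e-2 = 4.69484e-05.
k ≥ ln(4.69484e-05)/ln(0.444) = -9.9665/-0.81193 = 12.275.
Smallest integer k = 13.

13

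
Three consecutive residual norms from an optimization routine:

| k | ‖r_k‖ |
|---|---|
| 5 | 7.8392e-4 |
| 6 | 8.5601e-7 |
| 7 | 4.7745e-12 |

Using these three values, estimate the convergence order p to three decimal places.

p ≈ ln(‖r_7‖/‖r_6‖) / ln(‖r_6‖/‖r_5‖)
  = ln(4.7745e-12/8.5601e-7) / ln(8.5601e-7/7.8392e-4)
  = ln(5.57762e-06) / ln(0.00109196)
  = -12.096748 / -6.819781 ≈ 1.773774

1.774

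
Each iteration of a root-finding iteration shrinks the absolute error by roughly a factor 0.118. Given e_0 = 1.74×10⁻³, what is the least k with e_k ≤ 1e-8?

6

After k steps, e_k ≈ 1.74×10⁻³·0.118^k.
Need 0.118^k ≤ 1e-8/1.74×10⁻³ = 5.74713e-06.
k ≥ ln(5.74713e-06)/ln(0.118) = -12.0668/-2.13707 = 5.646.
Smallest integer k = 6.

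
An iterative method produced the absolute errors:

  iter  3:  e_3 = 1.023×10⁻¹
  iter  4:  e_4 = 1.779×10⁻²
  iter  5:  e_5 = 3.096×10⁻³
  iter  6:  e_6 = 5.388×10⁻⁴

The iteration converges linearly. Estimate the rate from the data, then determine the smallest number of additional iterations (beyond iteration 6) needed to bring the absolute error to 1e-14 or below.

Rate ρ ≈ e_6/e_5 = 5.388×10⁻⁴/3.096×10⁻³ = 0.1740.
After j more steps, e_{6+j} ≈ 5.388×10⁻⁴·ρ^j; need ρ^j ≤ 1e-14/5.388×10⁻⁴ = 1.85598e-11.
j ≥ ln(1.85598e-11)/ln(0.1740) = -24.7100/-1.74870 = 14.130.
So 15 more iterations are needed.

15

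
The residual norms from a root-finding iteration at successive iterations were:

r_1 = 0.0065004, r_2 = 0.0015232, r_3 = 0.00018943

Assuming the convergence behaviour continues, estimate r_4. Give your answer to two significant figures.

First estimate the order: p ≈ ln(r_3/r_2) / ln(r_2/r_1) = ln(0.00018943/0.0015232)/ln(0.0015232/0.0065004) = ln(0.124363)/ln(0.234324) ≈ 1.4366.
Then r_4 ≈ r_3·(r_3/r_2)^p = 0.00018943·(0.124363)^1.4366 = 0.00018943·0.0500534 ≈ 9.482e-06.

9.5e-6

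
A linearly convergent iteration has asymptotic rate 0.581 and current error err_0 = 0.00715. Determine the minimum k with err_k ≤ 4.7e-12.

39

After k steps, err_k ≈ 0.00715·0.581^k.
Need 0.581^k ≤ 4.7e-12/0.00715 = 6.57343e-10.
k ≥ ln(6.57343e-10)/ln(0.581) = -21.1428/-0.54300 = 38.937.
Smallest integer k = 39.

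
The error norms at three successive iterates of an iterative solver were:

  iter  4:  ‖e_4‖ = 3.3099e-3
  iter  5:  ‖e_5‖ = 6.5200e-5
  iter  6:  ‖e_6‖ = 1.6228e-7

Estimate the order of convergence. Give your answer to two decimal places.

p ≈ ln(‖e_6‖/‖e_5‖) / ln(‖e_5‖/‖e_4‖)
  = ln(1.6228e-7/6.5200e-5) / ln(6.5200e-5/3.3099e-3)
  = ln(0.00248896) / ln(0.0196985)
  = -5.99589 / -3.92721 ≈ 1.52676

1.53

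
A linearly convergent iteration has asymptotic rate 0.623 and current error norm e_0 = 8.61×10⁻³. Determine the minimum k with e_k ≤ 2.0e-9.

After k steps, e_k ≈ 8.61×10⁻³·0.623^k.
Need 0.623^k ≤ 2.0e-9/8.61×10⁻³ = 2.32288e-07.
k ≥ ln(2.32288e-07)/ln(0.623) = -15.2753/-0.47321 = 32.280.
Smallest integer k = 33.

33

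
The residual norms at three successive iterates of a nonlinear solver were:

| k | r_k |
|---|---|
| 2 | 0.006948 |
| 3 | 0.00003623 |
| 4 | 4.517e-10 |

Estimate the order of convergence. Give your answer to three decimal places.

2.148

p ≈ ln(r_4/r_3) / ln(r_3/r_2)
  = ln(4.517e-10/0.00003623) / ln(0.00003623/0.006948)
  = ln(1.24676e-05) / ln(0.00521445)
  = -11.292377 / -5.256322 ≈ 2.148342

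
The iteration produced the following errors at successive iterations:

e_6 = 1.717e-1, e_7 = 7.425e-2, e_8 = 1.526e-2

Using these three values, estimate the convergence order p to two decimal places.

p ≈ ln(e_8/e_7) / ln(e_7/e_6)
  = ln(1.526e-2/7.425e-2) / ln(7.425e-2/1.717e-1)
  = ln(0.205522) / ln(0.43244)
  = -1.58220 / -0.83831 ≈ 1.88737

1.89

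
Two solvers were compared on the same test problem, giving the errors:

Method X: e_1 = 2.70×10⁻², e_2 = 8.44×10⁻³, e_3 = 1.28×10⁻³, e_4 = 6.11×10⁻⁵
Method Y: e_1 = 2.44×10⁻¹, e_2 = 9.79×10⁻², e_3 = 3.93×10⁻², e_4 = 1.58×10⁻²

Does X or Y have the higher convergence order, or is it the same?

Method X: p ≈ ln(6.11×10⁻⁵/1.28×10⁻³)/ln(1.28×10⁻³/8.44×10⁻³) ≈ 1.61.
Method Y: p ≈ ln(1.58×10⁻²/3.93×10⁻²)/ln(3.93×10⁻²/9.79×10⁻²) ≈ 1.00.
Method X has the higher order (≈1.6 vs ≈1.0).

X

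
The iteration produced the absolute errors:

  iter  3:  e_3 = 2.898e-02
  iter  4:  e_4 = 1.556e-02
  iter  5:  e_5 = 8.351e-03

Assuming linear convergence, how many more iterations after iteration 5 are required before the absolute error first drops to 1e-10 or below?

Rate ρ ≈ e_5/e_4 = 8.351e-03/1.556e-02 = 0.5367.
After j more steps, e_{5+j} ≈ 8.351e-03·ρ^j; need ρ^j ≤ 1e-10/8.351e-03 = 1.19746e-08.
j ≥ ln(1.19746e-08)/ln(0.5367) = -18.2405/-0.62232 = 29.310.
So 30 more iterations are needed.

30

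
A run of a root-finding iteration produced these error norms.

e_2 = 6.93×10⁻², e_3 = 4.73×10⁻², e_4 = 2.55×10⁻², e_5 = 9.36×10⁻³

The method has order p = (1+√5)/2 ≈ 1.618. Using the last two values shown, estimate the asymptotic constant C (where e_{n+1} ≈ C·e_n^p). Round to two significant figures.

C ≈ e_5 / e_4^1.618
  = 9.36×10⁻³ / (2.55×10⁻²)^1.618
  = 9.36×10⁻³ / 0.00264108 ≈ 3.544

3.5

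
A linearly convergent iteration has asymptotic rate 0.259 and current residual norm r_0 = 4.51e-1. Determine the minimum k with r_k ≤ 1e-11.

19

After k steps, r_k ≈ 4.51e-1·0.259^k.
Need 0.259^k ≤ 1e-11/4.51e-1 = 2.21729e-11.
k ≥ ln(2.21729e-11)/ln(0.259) = -24.5322/-1.35093 = 18.159.
Smallest integer k = 19.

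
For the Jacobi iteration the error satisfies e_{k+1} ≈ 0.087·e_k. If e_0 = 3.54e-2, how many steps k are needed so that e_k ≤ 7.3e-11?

After k steps, e_k ≈ 3.54e-2·0.087^k.
Need 0.087^k ≤ 7.3e-11/3.54e-2 = 2.06215e-09.
k ≥ ln(2.06215e-09)/ln(0.087) = -19.9995/-2.44185 = 8.190.
Smallest integer k = 9.

9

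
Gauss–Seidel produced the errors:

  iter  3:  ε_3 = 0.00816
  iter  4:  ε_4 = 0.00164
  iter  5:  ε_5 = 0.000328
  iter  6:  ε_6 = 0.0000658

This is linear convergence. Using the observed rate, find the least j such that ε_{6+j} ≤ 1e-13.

13

Rate ρ ≈ ε_6/ε_5 = 0.0000658/0.000328 = 0.2006.
After j more steps, ε_{6+j} ≈ 0.0000658·ρ^j; need ρ^j ≤ 1e-13/0.0000658 = 1.51976e-09.
j ≥ ln(1.51976e-09)/ln(0.2006) = -20.3047/-1.60644 = 12.640.
So 13 more iterations are needed.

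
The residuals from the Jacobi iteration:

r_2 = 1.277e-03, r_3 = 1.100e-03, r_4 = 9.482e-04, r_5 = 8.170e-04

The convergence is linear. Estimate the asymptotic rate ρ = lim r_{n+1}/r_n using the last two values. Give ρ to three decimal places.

0.862

ρ ≈ r_5/r_4 = 8.170e-04/9.482e-04 = 0.86163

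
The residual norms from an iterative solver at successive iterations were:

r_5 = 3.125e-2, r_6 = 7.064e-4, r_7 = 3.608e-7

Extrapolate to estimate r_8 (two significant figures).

9.4e-14

First estimate the order: p ≈ ln(r_7/r_6) / ln(r_6/r_5) = ln(3.608e-7/7.064e-4)/ln(7.064e-4/3.125e-2) = ln(0.000510759)/ln(0.0226048) ≈ 2.0001.
Then r_8 ≈ r_7·(r_7/r_6)^p = 3.608e-7·(0.000510759)^2.0001 = 3.608e-7·2.60677e-07 ≈ 9.405e-14.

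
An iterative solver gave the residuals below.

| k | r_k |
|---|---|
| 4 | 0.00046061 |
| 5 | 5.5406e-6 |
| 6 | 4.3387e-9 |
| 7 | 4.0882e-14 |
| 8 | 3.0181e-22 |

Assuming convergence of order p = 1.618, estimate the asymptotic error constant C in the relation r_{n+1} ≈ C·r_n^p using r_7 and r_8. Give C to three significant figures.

C ≈ r_8 / r_7^1.618
  = 3.0181e-22 / (4.0882e-14)^1.618
  = 3.0181e-22 / 2.175e-22 ≈ 1.3876

1.39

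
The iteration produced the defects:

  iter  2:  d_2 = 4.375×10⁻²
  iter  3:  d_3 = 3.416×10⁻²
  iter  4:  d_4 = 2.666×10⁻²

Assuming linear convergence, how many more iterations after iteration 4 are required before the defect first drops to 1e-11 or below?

88

Rate ρ ≈ d_4/d_3 = 2.666×10⁻²/3.416×10⁻² = 0.7804.
After j more steps, d_{4+j} ≈ 2.666×10⁻²·ρ^j; need ρ^j ≤ 1e-11/2.666×10⁻² = 3.75094e-10.
j ≥ ln(3.75094e-10)/ln(0.7804) = -21.7038/-0.24795 = 87.533.
So 88 more iterations are needed.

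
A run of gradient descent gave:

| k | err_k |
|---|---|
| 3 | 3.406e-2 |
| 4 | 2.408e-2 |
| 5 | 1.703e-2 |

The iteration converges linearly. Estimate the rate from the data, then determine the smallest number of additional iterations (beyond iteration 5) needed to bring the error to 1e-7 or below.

Rate ρ ≈ err_5/err_4 = 1.703e-2/2.408e-2 = 0.7072.
After j more steps, err_{5+j} ≈ 1.703e-2·ρ^j; need ρ^j ≤ 1e-7/1.703e-2 = 5.87199e-06.
j ≥ ln(5.87199e-06)/ln(0.7072) = -12.0453/-0.34644 = 34.769.
So 35 more iterations are needed.

35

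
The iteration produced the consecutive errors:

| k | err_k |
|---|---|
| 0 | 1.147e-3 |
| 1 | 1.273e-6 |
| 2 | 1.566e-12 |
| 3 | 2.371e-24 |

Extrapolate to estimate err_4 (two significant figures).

5.4e-48

First estimate the order: p ≈ ln(err_3/err_2) / ln(err_2/err_1) = ln(2.371e-24/1.566e-12)/ln(1.566e-12/1.273e-6) = ln(1.51405e-12)/ln(1.23016e-06) ≈ 2.0000.
Then err_4 ≈ err_3·(err_3/err_2)^p = 2.371e-24·(1.51405e-12)^2.0000 = 2.371e-24·2.29235e-24 ≈ 5.435e-48.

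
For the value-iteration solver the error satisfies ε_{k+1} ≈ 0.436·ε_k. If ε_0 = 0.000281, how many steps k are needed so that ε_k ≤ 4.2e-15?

31

After k steps, ε_k ≈ 0.000281·0.436^k.
Need 0.436^k ≤ 4.2e-15/0.000281 = 1.49466e-11.
k ≥ ln(1.49466e-11)/ln(0.436) = -24.9265/-0.83011 = 30.028.
Smallest integer k = 31.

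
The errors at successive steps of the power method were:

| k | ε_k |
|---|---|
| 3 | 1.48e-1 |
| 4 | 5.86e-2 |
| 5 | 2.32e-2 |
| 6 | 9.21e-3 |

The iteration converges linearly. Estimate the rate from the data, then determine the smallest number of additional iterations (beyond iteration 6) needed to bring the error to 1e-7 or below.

Rate ρ ≈ ε_6/ε_5 = 9.21e-3/2.32e-2 = 0.3970.
After j more steps, ε_{6+j} ≈ 9.21e-3·ρ^j; need ρ^j ≤ 1e-7/9.21e-3 = 1.08578e-05.
j ≥ ln(1.08578e-05)/ln(0.3970) = -11.4306/-0.92382 = 12.373.
So 13 more iterations are needed.

13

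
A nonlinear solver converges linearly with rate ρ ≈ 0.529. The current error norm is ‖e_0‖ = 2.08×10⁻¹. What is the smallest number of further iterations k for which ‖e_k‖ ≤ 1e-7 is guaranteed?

23

After k steps, ‖e_k‖ ≈ 2.08×10⁻¹·0.529^k.
Need 0.529^k ≤ 1e-7/2.08×10⁻¹ = 4.80769e-07.
k ≥ ln(4.80769e-07)/ln(0.529) = -14.5479/-0.63677 = 22.846.
Smallest integer k = 23.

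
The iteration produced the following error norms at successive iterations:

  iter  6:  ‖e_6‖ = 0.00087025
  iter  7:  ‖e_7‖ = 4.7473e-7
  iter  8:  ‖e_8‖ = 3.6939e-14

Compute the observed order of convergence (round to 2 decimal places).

2.18

p ≈ ln(‖e_8‖/‖e_7‖) / ln(‖e_7‖/‖e_6‖)
  = ln(3.6939e-14/4.7473e-7) / ln(4.7473e-7/0.00087025)
  = ln(7.78105e-08) / ln(0.00054551)
  = -16.36899 / -7.51379 ≈ 2.17853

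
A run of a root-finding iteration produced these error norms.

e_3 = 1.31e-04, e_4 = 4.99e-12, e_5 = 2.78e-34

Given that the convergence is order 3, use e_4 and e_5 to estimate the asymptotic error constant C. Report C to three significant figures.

2.24

C ≈ e_5 / e_4^3
  = 2.78e-34 / (4.99e-12)^3
  = 2.78e-34 / 1.24251e-34 ≈ 2.2374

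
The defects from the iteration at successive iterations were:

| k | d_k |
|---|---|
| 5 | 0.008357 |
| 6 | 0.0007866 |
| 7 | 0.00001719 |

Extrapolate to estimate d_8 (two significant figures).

First estimate the order: p ≈ ln(d_7/d_6) / ln(d_6/d_5) = ln(0.00001719/0.0007866)/ln(0.0007866/0.008357) = ln(0.0218535)/ln(0.0941247) ≈ 1.6179.
Then d_8 ≈ d_7·(d_7/d_6)^p = 0.00001719·(0.0218535)^1.6179 = 0.00001719·0.00205831 ≈ 3.538e-08.

3.5e-8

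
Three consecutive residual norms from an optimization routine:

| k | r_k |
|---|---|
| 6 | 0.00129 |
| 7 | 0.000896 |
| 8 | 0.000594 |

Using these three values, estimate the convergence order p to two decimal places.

p ≈ ln(r_8/r_7) / ln(r_7/r_6)
  = ln(0.000594/0.000896) / ln(0.000896/0.00129)
  = ln(0.662946) / ln(0.694574)
  = -0.41106 / -0.36446 ≈ 1.12786

1.13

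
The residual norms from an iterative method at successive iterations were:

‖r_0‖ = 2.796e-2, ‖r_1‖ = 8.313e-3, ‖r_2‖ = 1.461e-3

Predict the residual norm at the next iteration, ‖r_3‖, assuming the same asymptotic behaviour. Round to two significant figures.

1.2e-4

First estimate the order: p ≈ ln(‖r_2‖/‖r_1‖) / ln(‖r_1‖/‖r_0‖) = ln(1.461e-3/8.313e-3)/ln(8.313e-3/2.796e-2) = ln(0.175749)/ln(0.297318) ≈ 1.4334.
Then ‖r_3‖ ≈ ‖r_2‖·(‖r_2‖/‖r_1‖)^p = 1.461e-3·(0.175749)^1.4334 = 1.461e-3·0.0827236 ≈ 0.0001209.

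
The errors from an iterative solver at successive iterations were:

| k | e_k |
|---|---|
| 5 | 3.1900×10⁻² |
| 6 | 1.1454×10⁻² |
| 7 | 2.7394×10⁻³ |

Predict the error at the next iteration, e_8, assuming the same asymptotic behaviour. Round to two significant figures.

First estimate the order: p ≈ ln(e_7/e_6) / ln(e_6/e_5) = ln(2.7394×10⁻³/1.1454×10⁻²)/ln(1.1454×10⁻²/3.1900×10⁻²) = ln(0.239165)/ln(0.35906) ≈ 1.3967.
Then e_8 ≈ e_7·(e_7/e_6)^p = 2.7394×10⁻³·(0.239165)^1.3967 = 2.7394×10⁻³·0.13559 ≈ 0.0003714.

3.7e-4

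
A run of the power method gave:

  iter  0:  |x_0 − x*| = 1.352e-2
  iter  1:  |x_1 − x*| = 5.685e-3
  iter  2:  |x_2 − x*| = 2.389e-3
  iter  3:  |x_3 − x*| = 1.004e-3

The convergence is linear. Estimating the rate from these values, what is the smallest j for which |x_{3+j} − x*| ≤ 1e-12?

Rate ρ ≈ |x_3 − x*|/|x_2 − x*| = 1.004e-3/2.389e-3 = 0.4203.
After j more steps, |x_{3+j} − x*| ≈ 1.004e-3·ρ^j; need ρ^j ≤ 1e-12/1.004e-3 = 9.96016e-10.
j ≥ ln(9.96016e-10)/ln(0.4203) = -20.7273/-0.86679 = 23.913.
So 24 more iterations are needed.

24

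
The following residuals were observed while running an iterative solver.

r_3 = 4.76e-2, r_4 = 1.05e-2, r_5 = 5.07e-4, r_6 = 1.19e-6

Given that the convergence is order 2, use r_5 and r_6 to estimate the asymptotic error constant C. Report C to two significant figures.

4.6

C ≈ r_6 / r_5^2
  = 1.19e-6 / (5.07e-4)^2
  = 1.19e-6 / 2.57049e-07 ≈ 4.6295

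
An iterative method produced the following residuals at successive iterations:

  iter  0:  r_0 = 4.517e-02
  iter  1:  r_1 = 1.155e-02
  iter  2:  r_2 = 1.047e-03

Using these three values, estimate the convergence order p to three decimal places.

1.760

p ≈ ln(r_2/r_1) / ln(r_1/r_0)
  = ln(1.047e-03/1.155e-02) / ln(1.155e-02/4.517e-02)
  = ln(0.0906494) / ln(0.255701)
  = -2.400756 / -1.363746 ≈ 1.760413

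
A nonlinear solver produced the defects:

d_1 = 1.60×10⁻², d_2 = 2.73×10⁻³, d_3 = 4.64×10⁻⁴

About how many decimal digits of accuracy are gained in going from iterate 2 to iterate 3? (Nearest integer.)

Digits gained ≈ log₁₀(d_2/d_3) = log₁₀(2.73×10⁻³/4.64×10⁻⁴) = log₁₀(5.88362) ≈ 0.770.

1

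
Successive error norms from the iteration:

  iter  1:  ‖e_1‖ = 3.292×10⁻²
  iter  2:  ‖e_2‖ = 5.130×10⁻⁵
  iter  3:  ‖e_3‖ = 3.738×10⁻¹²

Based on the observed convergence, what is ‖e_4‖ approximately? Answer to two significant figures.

First estimate the order: p ≈ ln(‖e_3‖/‖e_2‖) / ln(‖e_2‖/‖e_1‖) = ln(3.738×10⁻¹²/5.130×10⁻⁵)/ln(5.130×10⁻⁵/3.292×10⁻²) = ln(7.28655e-08)/ln(0.00155832) ≈ 2.5424.
Then ‖e_4‖ ≈ ‖e_3‖·(‖e_3‖/‖e_2‖)^p = 3.738×10⁻¹²·(7.28655e-08)^2.5424 = 3.738×10⁻¹²·7.13963e-19 ≈ 2.669e-30.

2.7e-30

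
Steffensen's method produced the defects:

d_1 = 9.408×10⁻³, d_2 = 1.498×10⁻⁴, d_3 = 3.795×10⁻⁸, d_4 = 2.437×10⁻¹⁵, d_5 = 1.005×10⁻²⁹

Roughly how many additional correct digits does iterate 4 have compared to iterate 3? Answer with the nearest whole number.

Digits gained ≈ log₁₀(d_3/d_4) = log₁₀(3.795×10⁻⁸/2.437×10⁻¹⁵) = log₁₀(1.55724e+07) ≈ 7.192.

7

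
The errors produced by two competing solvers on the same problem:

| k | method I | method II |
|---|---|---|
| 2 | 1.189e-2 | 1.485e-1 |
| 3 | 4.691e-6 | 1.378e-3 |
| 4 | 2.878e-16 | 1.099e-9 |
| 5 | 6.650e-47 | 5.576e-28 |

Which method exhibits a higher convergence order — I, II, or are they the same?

same

Method I: p ≈ ln(6.650e-47/2.878e-16)/ln(2.878e-16/4.691e-6) ≈ 3.00.
Method II: p ≈ ln(5.576e-28/1.099e-9)/ln(1.099e-9/1.378e-3) ≈ 3.00.
Both orders ≈ 3.0 — effectively the same.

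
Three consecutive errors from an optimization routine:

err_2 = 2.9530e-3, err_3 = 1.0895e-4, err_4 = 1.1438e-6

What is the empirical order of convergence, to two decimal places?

p ≈ ln(err_4/err_3) / ln(err_3/err_2)
  = ln(1.1438e-6/1.0895e-4) / ln(1.0895e-4/2.9530e-3)
  = ln(0.0104984) / ln(0.0368947)
  = -4.55653 / -3.29969 ≈ 1.38090

1.38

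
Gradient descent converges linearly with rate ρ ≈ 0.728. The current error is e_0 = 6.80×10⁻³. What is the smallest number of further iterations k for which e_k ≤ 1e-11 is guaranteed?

After k steps, e_k ≈ 6.80×10⁻³·0.728^k.
Need 0.728^k ≤ 1e-11/6.80×10⁻³ = 1.47059e-09.
k ≥ ln(1.47059e-09)/ln(0.728) = -20.3376/-0.31745 = 64.066.
Smallest integer k = 65.

65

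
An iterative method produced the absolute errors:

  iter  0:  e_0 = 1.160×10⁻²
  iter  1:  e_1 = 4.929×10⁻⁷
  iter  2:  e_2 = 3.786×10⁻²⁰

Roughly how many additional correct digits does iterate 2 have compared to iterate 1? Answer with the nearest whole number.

Digits gained ≈ log₁₀(e_1/e_2) = log₁₀(4.929×10⁻⁷/3.786×10⁻²⁰) = log₁₀(1.3019e+13) ≈ 13.115.

13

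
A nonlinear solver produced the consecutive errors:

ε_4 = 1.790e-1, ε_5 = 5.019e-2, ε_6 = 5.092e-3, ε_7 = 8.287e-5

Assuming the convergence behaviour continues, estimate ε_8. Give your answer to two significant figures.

5.0e-8

First estimate the order: p ≈ ln(ε_7/ε_6) / ln(ε_6/ε_5) = ln(8.287e-5/5.092e-3)/ln(5.092e-3/5.019e-2) = ln(0.0162745)/ln(0.101454) ≈ 1.7998.
Then ε_8 ≈ ε_7·(ε_7/ε_6)^p = 8.287e-5·(0.0162745)^1.7998 = 8.287e-5·0.000604048 ≈ 5.006e-08.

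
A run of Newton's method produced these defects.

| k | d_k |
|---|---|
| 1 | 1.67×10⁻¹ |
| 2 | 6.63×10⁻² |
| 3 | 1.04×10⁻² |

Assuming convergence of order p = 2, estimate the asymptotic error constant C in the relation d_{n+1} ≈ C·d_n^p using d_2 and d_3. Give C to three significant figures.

2.37

C ≈ d_3 / d_2^2
  = 1.04×10⁻² / (6.63×10⁻²)^2
  = 1.04×10⁻² / 0.00439569 ≈ 2.366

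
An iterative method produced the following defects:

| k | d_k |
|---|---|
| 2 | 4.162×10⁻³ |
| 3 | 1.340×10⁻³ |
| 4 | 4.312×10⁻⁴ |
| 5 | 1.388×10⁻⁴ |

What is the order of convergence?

Consecutive ratios: d_5/d_4 = 1.388×10⁻⁴/4.312×10⁻⁴ = 0.321892, d_4/d_3 = 4.312×10⁻⁴/1.340×10⁻³ = 0.321791.
p ≈ ln(0.321892)/ln(0.321791) = -1.1335/-1.1339 ≈ 1.00.
So the convergence is linear (order 1).

1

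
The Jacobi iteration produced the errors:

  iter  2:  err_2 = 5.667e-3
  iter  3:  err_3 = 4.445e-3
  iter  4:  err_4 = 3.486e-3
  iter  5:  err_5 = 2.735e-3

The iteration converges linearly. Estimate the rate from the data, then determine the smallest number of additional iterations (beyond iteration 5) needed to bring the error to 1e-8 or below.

Rate ρ ≈ err_5/err_4 = 2.735e-3/3.486e-3 = 0.7846.
After j more steps, err_{5+j} ≈ 2.735e-3·ρ^j; need ρ^j ≤ 1e-8/2.735e-3 = 3.65631e-06.
j ≥ ln(3.65631e-06)/ln(0.7846) = -12.5191/-0.24258 = 51.608.
So 52 more iterations are needed.

52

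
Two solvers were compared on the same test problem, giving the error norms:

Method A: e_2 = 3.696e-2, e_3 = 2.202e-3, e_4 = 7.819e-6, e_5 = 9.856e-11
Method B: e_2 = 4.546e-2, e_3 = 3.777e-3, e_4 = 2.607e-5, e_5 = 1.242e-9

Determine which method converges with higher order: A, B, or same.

same

Method A: p ≈ ln(9.856e-11/7.819e-6)/ln(7.819e-6/2.202e-3) ≈ 2.00.
Method B: p ≈ ln(1.242e-9/2.607e-5)/ln(2.607e-5/3.777e-3) ≈ 2.00.
Both orders ≈ 2.0 — effectively the same.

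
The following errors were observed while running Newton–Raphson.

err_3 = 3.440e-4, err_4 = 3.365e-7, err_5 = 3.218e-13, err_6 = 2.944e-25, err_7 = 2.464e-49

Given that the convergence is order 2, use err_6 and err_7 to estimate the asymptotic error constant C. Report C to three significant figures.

2.84

C ≈ err_7 / err_6^2
  = 2.464e-49 / (2.944e-25)^2
  = 2.464e-49 / 8.66714e-50 ≈ 2.8429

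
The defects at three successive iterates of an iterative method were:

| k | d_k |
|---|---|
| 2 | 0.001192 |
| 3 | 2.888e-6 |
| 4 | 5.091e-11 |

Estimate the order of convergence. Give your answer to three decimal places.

p ≈ ln(d_4/d_3) / ln(d_3/d_2)
  = ln(5.091e-11/2.888e-6) / ln(2.888e-6/0.001192)
  = ln(1.76281e-05) / ln(0.00242282)
  = -10.946016 / -6.022823 ≈ 1.817423

1.817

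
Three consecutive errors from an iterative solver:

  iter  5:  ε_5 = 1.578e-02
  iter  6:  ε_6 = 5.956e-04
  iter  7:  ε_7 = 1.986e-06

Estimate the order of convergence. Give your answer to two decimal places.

1.74

p ≈ ln(ε_7/ε_6) / ln(ε_6/ε_5)
  = ln(1.986e-06/5.956e-04) / ln(5.956e-04/1.578e-02)
  = ln(0.00333445) / ln(0.037744)
  = -5.70345 / -3.27693 ≈ 1.74049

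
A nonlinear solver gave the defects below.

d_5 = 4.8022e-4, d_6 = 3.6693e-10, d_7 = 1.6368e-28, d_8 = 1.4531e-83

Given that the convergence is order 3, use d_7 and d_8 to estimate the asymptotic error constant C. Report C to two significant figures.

3.3

C ≈ d_8 / d_7^3
  = 1.4531e-83 / (1.6368e-28)^3
  = 1.4531e-83 / 4.38517e-84 ≈ 3.3137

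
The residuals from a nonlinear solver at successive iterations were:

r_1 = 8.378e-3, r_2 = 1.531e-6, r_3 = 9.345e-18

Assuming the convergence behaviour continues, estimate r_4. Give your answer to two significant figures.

2.1e-51

First estimate the order: p ≈ ln(r_3/r_2) / ln(r_2/r_1) = ln(9.345e-18/1.531e-6)/ln(1.531e-6/8.378e-3) = ln(6.10385e-12)/ln(0.000182741) ≈ 3.0000.
Then r_4 ≈ r_3·(r_3/r_2)^p = 9.345e-18·(6.10385e-12)^3.0000 = 9.345e-18·2.27411e-34 ≈ 2.125e-51.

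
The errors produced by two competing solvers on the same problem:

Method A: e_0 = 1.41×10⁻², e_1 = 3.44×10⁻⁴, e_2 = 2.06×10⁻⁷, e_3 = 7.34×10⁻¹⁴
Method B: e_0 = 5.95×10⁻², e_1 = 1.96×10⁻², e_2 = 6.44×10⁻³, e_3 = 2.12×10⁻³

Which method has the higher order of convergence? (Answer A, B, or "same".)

A

Method A: p ≈ ln(7.34×10⁻¹⁴/2.06×10⁻⁷)/ln(2.06×10⁻⁷/3.44×10⁻⁴) ≈ 2.00.
Method B: p ≈ ln(2.12×10⁻³/6.44×10⁻³)/ln(6.44×10⁻³/1.96×10⁻²) ≈ 1.00.
Method A has the higher order (≈2.0 vs ≈1.0).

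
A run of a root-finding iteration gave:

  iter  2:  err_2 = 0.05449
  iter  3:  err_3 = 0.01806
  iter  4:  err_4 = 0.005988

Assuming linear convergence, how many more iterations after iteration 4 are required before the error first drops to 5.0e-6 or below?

Rate ρ ≈ err_4/err_3 = 0.005988/0.01806 = 0.3316.
After j more steps, err_{4+j} ≈ 0.005988·ρ^j; need ρ^j ≤ 5.0e-6/0.005988 = 0.000835003.
j ≥ ln(0.000835003)/ln(0.3316) = -7.0881/-1.10383 = 6.421.
So 7 more iterations are needed.

7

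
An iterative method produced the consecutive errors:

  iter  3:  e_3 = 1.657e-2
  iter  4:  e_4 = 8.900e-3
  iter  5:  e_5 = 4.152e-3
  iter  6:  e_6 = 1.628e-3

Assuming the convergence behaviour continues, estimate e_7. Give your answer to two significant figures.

First estimate the order: p ≈ ln(e_6/e_5) / ln(e_5/e_4) = ln(1.628e-3/4.152e-3)/ln(4.152e-3/8.900e-3) = ln(0.3921)/ln(0.466517) ≈ 1.2279.
Then e_7 ≈ e_6·(e_6/e_5)^p = 1.628e-3·(0.3921)^1.2279 = 1.628e-3·0.316761 ≈ 0.0005157.

5.2e-4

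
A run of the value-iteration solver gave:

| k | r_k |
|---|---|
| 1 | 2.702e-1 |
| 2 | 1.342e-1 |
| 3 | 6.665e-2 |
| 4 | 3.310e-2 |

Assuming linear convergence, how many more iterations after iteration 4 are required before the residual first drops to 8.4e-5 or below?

9

Rate ρ ≈ r_4/r_3 = 3.310e-2/6.665e-2 = 0.4966.
After j more steps, r_{4+j} ≈ 3.310e-2·ρ^j; need ρ^j ≤ 8.4e-5/3.310e-2 = 0.00253776.
j ≥ ln(0.00253776)/ln(0.4966) = -5.9765/-0.69997 = 8.538.
So 9 more iterations are needed.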